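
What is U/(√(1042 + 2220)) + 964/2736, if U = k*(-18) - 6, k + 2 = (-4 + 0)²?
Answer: 241/684 - 129*√3262/1631 ≈ -4.1649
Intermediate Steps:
k = 14 (k = -2 + (-4 + 0)² = -2 + (-4)² = -2 + 16 = 14)
U = -258 (U = 14*(-18) - 6 = -252 - 6 = -258)
U/(√(1042 + 2220)) + 964/2736 = -258/√(1042 + 2220) + 964/2736 = -258*√3262/3262 + 964*(1/2736) = -129*√3262/1631 + 241/684 = 241/684 - 129*√3262/1631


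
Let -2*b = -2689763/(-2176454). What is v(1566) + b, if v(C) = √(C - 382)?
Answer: -2689763/4352908 + 4*√74 ≈ 33.791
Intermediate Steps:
b = -2689763/4352908 (b = -(-2689763)/(2*(-2176454)) = -(-2689763)*(-1)/(2*2176454) = -½*2689763/2176454 = -2689763/4352908 ≈ -0.61792)
v(C) = √(-382 + C)
v(1566) + b = √(-382 + 1566) - 2689763/4352908 = √1184 - 2689763/4352908 = 4*√74 - 2689763/4352908 = -2689763/4352908 + 4*√74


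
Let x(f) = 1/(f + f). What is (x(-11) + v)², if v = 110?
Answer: 5851561/484 ≈ 12090.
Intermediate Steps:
x(f) = 1/(2*f)
(x(-11) + v)² = ((½)/(-11) + 110)² = ((½)*(-1/11) + 110)² = (-1/22 + 110)² = (2419/22)² = 5851561/484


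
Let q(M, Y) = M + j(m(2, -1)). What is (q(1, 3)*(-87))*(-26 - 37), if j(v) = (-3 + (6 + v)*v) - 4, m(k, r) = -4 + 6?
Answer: 54810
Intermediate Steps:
m(k, r) = 2
j(v) = -7 + v*(6 + v) (j(v) = (-3 + v*(6 + v)) - 4 = -7 + v*(6 + v))
q(M, Y) = 9 + M (q(M, Y) = M + (-7 + 2² + 6*2) = M + (-7 + 4 + 12) = M + 9 = 9 + M)
(q(1, 3)*(-87))*(-26 - 37) = ((9 + 1)*(-87))*(-26 - 37) = (10*(-87))*(-63) = -870*(-63) = 54810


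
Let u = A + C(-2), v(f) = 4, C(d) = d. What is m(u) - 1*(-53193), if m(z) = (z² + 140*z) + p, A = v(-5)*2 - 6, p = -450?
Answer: 52743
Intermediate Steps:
A = 2 (A = 4*2 - 6 = 8 - 6 = 2)
u = 0 (u = 2 - 2 = 0)
m(z) = -450 + z² + 140*z (m(z) = (z² + 140*z) - 450 = -450 + z² + 140*z)
m(u) - 1*(-53193) = (-450 + 0² + 140*0) - 1*(-53193) = (-450 + 0 + 0) + 53193 = -450 + 53193 = 52743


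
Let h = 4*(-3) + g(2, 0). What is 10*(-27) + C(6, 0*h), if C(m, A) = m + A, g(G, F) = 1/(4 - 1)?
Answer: -264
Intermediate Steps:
g(G, F) = ⅓ (g(G, F) = 1/3 = ⅓)
h = -35/3 (h = 4*(-3) + ⅓ = -12 + ⅓ = -35/3 ≈ -11.667)
C(m, A) = A + m
10*(-27) + C(6, 0*h) = 10*(-27) + (0*(-35/3) + 6) = -270 + (0 + 6) = -270 + 6 = -264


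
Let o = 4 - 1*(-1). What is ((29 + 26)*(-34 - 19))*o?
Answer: -14575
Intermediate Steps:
o = 5 (o = 4 + 1 = 5)
((29 + 26)*(-34 - 19))*o = ((29 + 26)*(-34 - 19))*5 = (55*(-53))*5 = -2915*5 = -14575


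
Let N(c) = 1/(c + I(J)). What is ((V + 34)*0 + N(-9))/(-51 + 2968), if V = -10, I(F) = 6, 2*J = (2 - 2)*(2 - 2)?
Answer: -1/8751 ≈ -0.00011427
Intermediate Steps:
J = 0 (J = ((2 - 2)*(2 - 2))/2 = (0*0)/2 = (½)*0 = 0)
N(c) = 1/(6 + c) (N(c) = 1/(c + 6) = 1/(6 + c))
((V + 34)*0 + N(-9))/(-51 + 2968) = ((-10 + 34)*0 + 1/(6 - 9))/(-51 + 2968) = (24*0 + 1/(-3))/2917 = (0 - ⅓)*(1/2917) = -⅓*1/2917 = -1/8751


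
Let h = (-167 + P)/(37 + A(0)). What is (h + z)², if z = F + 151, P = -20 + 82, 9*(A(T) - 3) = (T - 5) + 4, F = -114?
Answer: 152226244/128881 ≈ 1181.1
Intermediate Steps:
A(T) = 26/9 + T/9 (A(T) = 3 + ((T - 5) + 4)/9 = 3 + ((-5 + T) + 4)/9 = 3 + (-1 + T)/9 = 3 + (-⅑ + T/9) = 26/9 + T/9)
P = 62
h = -945/359 (h = (-167 + 62)/(37 + (26/9 + (⅑)*0)) = -105/(37 + (26/9 + 0)) = -105/(37 + 26/9) = -105/359/9 = -105*9/359 = -945/359 ≈ -2.6323)
z = 37 (z = -114 + 151 = 37)
(h + z)² = (-945/359 + 37)² = (12338/359)² = 152226244/128881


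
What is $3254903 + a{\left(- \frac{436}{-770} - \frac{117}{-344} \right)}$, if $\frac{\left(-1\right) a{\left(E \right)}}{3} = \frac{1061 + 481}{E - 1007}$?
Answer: $\frac{48189645852141}{14805227} \approx 3.2549 \cdot 10^{6}$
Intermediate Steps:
$a{\left(E \right)} = - \frac{4626}{-1007 + E}$ ($a{\left(E \right)} = - 3 \frac{1061 + 481}{E - 1007} = - 3 \frac{1542}{-1007 + E} = - \frac{4626}{-1007 + E}$)
$3254903 + a{\left(- \frac{436}{-770} - \frac{117}{-344} \right)} = 3254903 - \frac{4626}{-1007 - \left(- \frac{218}{385} - \frac{117}{344}\right)} = 3254903 - \frac{4626}{-1007 - - \frac{120037}{132440}} = 3254903 - \frac{4626}{-1007 + \left(\frac{218}{385} + \frac{117}{344}\right)} = 3254903 - \frac{4626}{-1007 + \frac{120037}{132440}} = 3254903 - \frac{4626}{- \frac{133247043}{132440}} = 3254903 - - \frac{68074160}{14805227} = 3254903 + \frac{68074160}{14805227} = \frac{48189645852141}{14805227}$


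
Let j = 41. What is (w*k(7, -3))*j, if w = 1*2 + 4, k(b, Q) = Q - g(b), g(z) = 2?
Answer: -1230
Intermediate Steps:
k(b, Q) = -2 + Q (k(b, Q) = Q - 1*2 = Q - 2 = -2 + Q)
w = 6 (w = 2 + 4 = 6)
(w*k(7, -3))*j = (6*(-2 - 3))*41 = (6*(-5))*41 = -30*41 = -1230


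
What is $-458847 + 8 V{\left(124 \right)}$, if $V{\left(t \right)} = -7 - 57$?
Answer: $-459359$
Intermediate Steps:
$V{\left(t \right)} = -64$ ($V{\left(t \right)} = -7 - 57 = -64$)
$-458847 + 8 V{\left(124 \right)} = -458847 + 8 \left(-64\right) = -458847 - 512 = -459359$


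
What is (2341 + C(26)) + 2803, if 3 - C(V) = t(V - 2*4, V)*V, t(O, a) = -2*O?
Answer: 6083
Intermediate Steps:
C(V) = 3 - V*(16 - 2*V) (C(V) = 3 - (-2*(V - 2*4))*V = 3 - (-2*(V - 8))*V = 3 - (-2*(-8 + V))*V = 3 - (16 - 2*V)*V = 3 - V*(16 - 2*V))
(2341 + C(26)) + 2803 = (2341 + (3 + 2*26*(-8 + 26))) + 2803 = (2341 + (3 + 2*26*18)) + 2803 = (2341 + (3 + 936)) + 2803 = (2341 + 939) + 2803 = 3280 + 2803 = 6083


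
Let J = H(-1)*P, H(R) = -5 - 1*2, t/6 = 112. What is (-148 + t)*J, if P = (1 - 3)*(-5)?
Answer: -36680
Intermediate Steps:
t = 672 (t = 6*112 = 672)
P = 10 (P = -2*(-5) = 10)
H(R) = -7 (H(R) = -5 - 2 = -7)
J = -70 (J = -7*10 = -70)
(-148 + t)*J = (-148 + 672)*(-70) = 524*(-70) = -36680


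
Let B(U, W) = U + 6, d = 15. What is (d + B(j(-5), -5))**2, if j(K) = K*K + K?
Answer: 1681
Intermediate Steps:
j(K) = K + K**2 (j(K) = K**2 + K = K + K**2)
B(U, W) = 6 + U
(d + B(j(-5), -5))**2 = (15 + (6 - 5*(1 - 5)))**2 = (15 + (6 - 5*(-4)))**2 = (15 + (6 + 20))**2 = (15 + 26)**2 = 41**2 = 1681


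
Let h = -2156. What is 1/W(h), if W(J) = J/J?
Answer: 1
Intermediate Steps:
W(J) = 1
1/W(h) = 1/1 = 1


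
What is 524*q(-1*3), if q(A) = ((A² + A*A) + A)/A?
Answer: -2620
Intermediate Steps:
q(A) = (A + 2*A²)/A (q(A) = ((A² + A²) + A)/A = (2*A² + A)/A = (A + 2*A²)/A)
524*q(-1*3) = 524*(1 + 2*(-1*3)) = 524*(1 + 2*(-3)) = 524*(1 - 6) = 524*(-5) = -2620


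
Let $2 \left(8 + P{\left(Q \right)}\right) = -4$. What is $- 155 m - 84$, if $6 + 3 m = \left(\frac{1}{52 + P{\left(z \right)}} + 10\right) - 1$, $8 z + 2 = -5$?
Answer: $- \frac{30269}{126} \approx -240.23$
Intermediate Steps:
$z = - \frac{7}{8}$ ($z = - \frac{1}{4} + \frac{1}{8} \left(-5\right) = - \frac{1}{4} - \frac{5}{8} = - \frac{7}{8} \approx -0.875$)
$P{\left(Q \right)} = -10$ ($P{\left(Q \right)} = -8 + \frac{1}{2} \left(-4\right) = -8 - 2 = -10$)
$m = \frac{127}{126}$ ($m = -2 + \frac{\left(\frac{1}{52 - 10} + 10\right) - 1}{3} = -2 + \frac{\left(\frac{1}{42} + 10\right) - 1}{3} = -2 + \frac{\frac{421}{42} - 1}{3} = -2 + \frac{1}{3} \cdot \frac{379}{42} = -2 + \frac{379}{126} = \frac{127}{126} \approx 1.0079$)
$- 155 m - 84 = \left(-155\right) \frac{127}{126} - 84 = - \frac{19685}{126} - 84 = - \frac{30269}{126}$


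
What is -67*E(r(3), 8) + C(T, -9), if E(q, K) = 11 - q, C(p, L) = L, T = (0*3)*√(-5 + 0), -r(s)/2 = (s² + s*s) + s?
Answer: -3560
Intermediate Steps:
r(s) = -4*s² - 2*s (r(s) = -2*((s² + s*s) + s) = -2*((s² + s²) + s) = -2*(2*s² + s) = -2*(s + 2*s²) = -4*s² - 2*s)
T = 0 (T = 0*√(-5) = 0*(I*√5) = 0)
-67*E(r(3), 8) + C(T, -9) = -67*(11 - (-2)*3*(1 + 2*3)) - 9 = -67*(11 - (-2)*3*(1 + 6)) - 9 = -67*(11 - (-2)*3*7) - 9 = -67*(11 - 1*(-42)) - 9 = -67*(11 + 42) - 9 = -67*53 - 9 = -3551 - 9 = -3560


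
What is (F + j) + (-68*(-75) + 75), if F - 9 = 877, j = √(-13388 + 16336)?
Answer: 6061 + 2*√737 ≈ 6115.3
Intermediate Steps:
j = 2*√737 (j = √2948 = 2*√737 ≈ 54.295)
F = 886 (F = 9 + 877 = 886)
(F + j) + (-68*(-75) + 75) = (886 + 2*√737) + (-68*(-75) + 75) = (886 + 2*√737) + (5100 + 75) = (886 + 2*√737) + 5175 = 6061 + 2*√737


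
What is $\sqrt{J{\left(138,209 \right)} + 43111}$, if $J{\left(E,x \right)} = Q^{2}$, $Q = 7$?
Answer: $2 \sqrt{10790} \approx 207.75$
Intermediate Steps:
$J{\left(E,x \right)} = 49$ ($J{\left(E,x \right)} = 7^{2} = 49$)
$\sqrt{J{\left(138,209 \right)} + 43111} = \sqrt{49 + 43111} = \sqrt{43160} = 2 \sqrt{10790}$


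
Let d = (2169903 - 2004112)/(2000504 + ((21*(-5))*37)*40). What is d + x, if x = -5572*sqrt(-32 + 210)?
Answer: 165791/1845104 - 5572*sqrt(178) ≈ -74340.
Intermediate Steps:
x = -5572*sqrt(178) ≈ -74340.
d = 165791/1845104 (d = 165791/(2000504 - 105*37*40) = 165791/(2000504 - 3885*40) = 165791/(2000504 - 155400) = 165791/1845104 ≈ 0.089855)
d + x = 165791/1845104 - 5572*sqrt(178)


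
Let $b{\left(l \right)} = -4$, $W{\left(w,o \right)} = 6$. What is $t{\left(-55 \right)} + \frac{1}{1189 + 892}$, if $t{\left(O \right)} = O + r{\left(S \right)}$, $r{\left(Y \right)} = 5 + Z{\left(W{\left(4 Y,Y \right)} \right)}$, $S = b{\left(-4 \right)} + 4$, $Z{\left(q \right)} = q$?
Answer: $- \frac{91563}{2081} \approx -44.0$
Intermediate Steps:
$S = 0$ ($S = -4 + 4 = 0$)
$r{\left(Y \right)} = 11$ ($r{\left(Y \right)} = 5 + 6 = 11$)
$t{\left(O \right)} = 11 + O$ ($t{\left(O \right)} = O + 11 = 11 + O$)
$t{\left(-55 \right)} + \frac{1}{1189 + 892} = \left(11 - 55\right) + \frac{1}{1189 + 892} = -44 + \frac{1}{2081} = - \frac{91563}{2081}$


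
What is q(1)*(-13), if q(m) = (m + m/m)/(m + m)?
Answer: -13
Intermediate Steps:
q(m) = (1 + m)/(2*m) (q(m) = (m + 1)/((2*m)) = (1 + m)*(1/(2*m)) = (1 + m)/(2*m))
q(1)*(-13) = ((½)*(1 + 1)/1)*(-13) = ((½)*1*2)*(-13) = 1*(-13) = -13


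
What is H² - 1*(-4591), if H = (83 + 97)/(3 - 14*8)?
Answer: 54578071/11881 ≈ 4593.7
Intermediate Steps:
H = -180/109 (H = 180/(3 - 112) = 180/(-109) = 180*(-1/109) = -180/109 ≈ -1.6514)
H² - 1*(-4591) = (-180/109)² - 1*(-4591) = 32400/11881 + 4591 = 54578071/11881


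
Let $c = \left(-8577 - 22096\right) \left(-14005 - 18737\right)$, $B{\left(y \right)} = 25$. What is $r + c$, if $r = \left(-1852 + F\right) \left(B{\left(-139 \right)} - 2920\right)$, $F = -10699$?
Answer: $1040630511$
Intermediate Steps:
$c = 1004295366$ ($c = \left(-30673\right) \left(-32742\right) = 1004295366$)
$r = 36335145$ ($r = \left(-1852 - 10699\right) \left(25 - 2920\right) = \left(-12551\right) \left(-2895\right) = 36335145$)
$r + c = 36335145 + 1004295366 = 1040630511$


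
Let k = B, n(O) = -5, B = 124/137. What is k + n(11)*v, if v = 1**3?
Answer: -561/137 ≈ -4.0949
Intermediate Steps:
B = 124/137 (B = 124*(1/137) = 124/137 ≈ 0.90511)
k = 124/137 ≈ 0.90511
v = 1
k + n(11)*v = 124/137 - 5*1 = 124/137 - 5 = -561/137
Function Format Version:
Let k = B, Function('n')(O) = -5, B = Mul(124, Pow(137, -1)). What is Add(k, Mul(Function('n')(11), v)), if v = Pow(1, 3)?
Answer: Rational(-561, 137) ≈ -4.0949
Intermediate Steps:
B = Rational(124, 137) (B = Mul(124, Rational(1, 137)) = Rational(124, 137) ≈ 0.90511)
k = Rational(124, 137) ≈ 0.90511
v = 1
Add(k, Mul(Function('n')(11), v)) = Add(Rational(124, 137), Mul(-5, 1)) = Add(Rational(124, 137), -5) = Rational(-561, 137)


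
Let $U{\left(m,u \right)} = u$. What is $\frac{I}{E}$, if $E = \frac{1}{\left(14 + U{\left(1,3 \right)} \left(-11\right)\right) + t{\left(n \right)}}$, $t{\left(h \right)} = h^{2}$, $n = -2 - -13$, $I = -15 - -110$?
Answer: $9690$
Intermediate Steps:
$I = 95$ ($I = -15 + 110 = 95$)
$n = 11$ ($n = -2 + 13 = 11$)
$E = \frac{1}{102}$ ($E = \frac{1}{\left(14 + 3 \left(-11\right)\right) + 11^{2}} = \frac{1}{\left(14 - 33\right) + 121} = \frac{1}{-19 + 121} = \frac{1}{102} \approx 0.0098039$)
$\frac{I}{E} = 95 \frac{1}{\frac{1}{102}} = 95 \cdot 102 = 9690$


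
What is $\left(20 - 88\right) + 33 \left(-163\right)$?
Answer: $-5447$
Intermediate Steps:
$\left(20 - 88\right) + 33 \left(-163\right) = -68 - 5379 = -5447$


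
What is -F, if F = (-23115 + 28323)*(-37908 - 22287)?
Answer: 313495560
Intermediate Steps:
F = -313495560 (F = 5208*(-60195) = -313495560)
-F = -1*(-313495560) = 313495560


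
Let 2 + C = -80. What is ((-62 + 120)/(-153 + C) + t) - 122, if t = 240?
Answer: 27672/235 ≈ 117.75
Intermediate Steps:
C = -82 (C = -2 - 80 = -82)
((-62 + 120)/(-153 + C) + t) - 122 = ((-62 + 120)/(-153 - 82) + 240) - 122 = (58/(-235) + 240) - 122 = (58*(-1/235) + 240) - 122 = (-58/235 + 240) - 122 = 56342/235 - 122 = 27672/235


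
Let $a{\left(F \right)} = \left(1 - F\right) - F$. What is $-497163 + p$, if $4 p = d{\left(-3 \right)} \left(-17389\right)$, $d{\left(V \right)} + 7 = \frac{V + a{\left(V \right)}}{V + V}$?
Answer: $- \frac{5566009}{12} \approx -4.6383 \cdot 10^{5}$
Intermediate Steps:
$a{\left(F \right)} = 1 - 2 F$
$d{\left(V \right)} = -7 + \frac{1 - V}{2 V}$ ($d{\left(V \right)} = -7 + \frac{V - \left(-1 + 2 V\right)}{V + V} = -7 + \frac{1 - V}{2 V}$)
$p = \frac{399947}{12}$ ($p = \frac{\frac{1 - -45}{2 \left(-3\right)} \left(-17389\right)}{4} = \frac{\frac{1}{2} \left(- \frac{1}{3}\right) \left(1 + 45\right) \left(-17389\right)}{4} = \frac{\frac{1}{2} \left(- \frac{1}{3}\right) 46 \left(-17389\right)}{4} = \frac{\left(- \frac{23}{3}\right) \left(-17389\right)}{4} = \frac{1}{4} \cdot \frac{399947}{3} = \frac{399947}{12} \approx 33329.0$)
$-497163 + p = -497163 + \frac{399947}{12} = - \frac{5566009}{12}$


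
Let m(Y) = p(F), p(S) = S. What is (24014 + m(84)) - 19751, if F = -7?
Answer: 4256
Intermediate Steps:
m(Y) = -7
(24014 + m(84)) - 19751 = (24014 - 7) - 19751 = 24007 - 19751 = 4256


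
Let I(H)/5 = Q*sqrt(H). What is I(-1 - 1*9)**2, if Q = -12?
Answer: -36000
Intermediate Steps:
I(H) = -60*sqrt(H) (I(H) = 5*(-12*sqrt(H)) = -60*sqrt(H))
I(-1 - 1*9)**2 = (-60*sqrt(-1 - 1*9))**2 = (-60*sqrt(-1 - 9))**2 = (-60*I*sqrt(10))**2 = -36000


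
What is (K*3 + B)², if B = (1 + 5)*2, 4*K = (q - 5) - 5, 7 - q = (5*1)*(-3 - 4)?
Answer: 1296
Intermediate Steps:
q = 42 (q = 7 - 5*1*(-3 - 4) = 7 - 5*(-7) = 7 - 1*(-35) = 7 + 35 = 42)
K = 8 (K = ((42 - 5) - 5)/4 = (37 - 5)/4 = (¼)*32 = 8)
B = 12 (B = 6*2 = 12)
(K*3 + B)² = (8*3 + 12)² = (24 + 12)² = 36² = 1296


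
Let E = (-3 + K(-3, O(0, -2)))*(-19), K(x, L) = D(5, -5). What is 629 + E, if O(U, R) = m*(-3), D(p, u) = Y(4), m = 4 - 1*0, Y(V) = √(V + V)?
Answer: 686 - 38*√2 ≈ 632.26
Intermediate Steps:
Y(V) = √2*√V (Y(V) = √(2*V) = √2*√V)
m = 4 (m = 4 + 0 = 4)
D(p, u) = 2*√2 (D(p, u) = √2*√4 = √2*2 = 2*√2)
O(U, R) = -12 (O(U, R) = 4*(-3) = -12)
K(x, L) = 2*√2
E = 57 - 38*√2 (E = (-3 + 2*√2)*(-19) = 57 - 38*√2 ≈ 3.2599)
629 + E = 629 + (57 - 38*√2) = 686 - 38*√2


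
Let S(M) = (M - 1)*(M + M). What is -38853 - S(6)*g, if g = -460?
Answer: -11253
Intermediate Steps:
S(M) = 2*M*(-1 + M) (S(M) = (-1 + M)*(2*M) = 2*M*(-1 + M))
-38853 - S(6)*g = -38853 - 2*6*(-1 + 6)*(-460) = -38853 - 2*6*5*(-460) = -38853 - 60*(-460) = -38853 - 1*(-27600) = -38853 + 27600 = -11253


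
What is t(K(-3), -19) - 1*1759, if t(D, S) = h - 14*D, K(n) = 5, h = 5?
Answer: -1824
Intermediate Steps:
t(D, S) = 5 - 14*D
t(K(-3), -19) - 1*1759 = (5 - 14*5) - 1*1759 = (5 - 70) - 1759 = -65 - 1759 = -1824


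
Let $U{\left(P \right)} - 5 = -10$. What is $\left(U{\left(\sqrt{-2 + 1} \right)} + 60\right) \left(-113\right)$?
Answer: $-6215$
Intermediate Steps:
$U{\left(P \right)} = -5$ ($U{\left(P \right)} = 5 - 10 = -5$)
$\left(U{\left(\sqrt{-2 + 1} \right)} + 60\right) \left(-113\right) = \left(-5 + 60\right) \left(-113\right) = 55 \left(-113\right) = -6215$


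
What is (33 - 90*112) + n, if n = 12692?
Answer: 2645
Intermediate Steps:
(33 - 90*112) + n = (33 - 90*112) + 12692 = (33 - 10080) + 12692 = -10047 + 12692 = 2645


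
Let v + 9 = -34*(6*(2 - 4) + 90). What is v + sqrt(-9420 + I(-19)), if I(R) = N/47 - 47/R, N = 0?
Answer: -2661 + I*sqrt(3399727)/19 ≈ -2661.0 + 97.044*I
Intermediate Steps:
I(R) = -47/R (I(R) = 0/47 - 47/R = 0*(1/47) - 47/R = 0 - 47/R = -47/R)
v = -2661 (v = -9 - 34*(6*(2 - 4) + 90) = -9 - 34*(6*(-2) + 90) = -9 - 34*(-12 + 90) = -9 - 34*78 = -9 - 2652 = -2661)
v + sqrt(-9420 + I(-19)) = -2661 + sqrt(-9420 - 47/(-19)) = -2661 + sqrt(-9420 - 47*(-1/19)) = -2661 + sqrt(-9420 + 47/19) = -2661 + sqrt(-178933/19) = -2661 + I*sqrt(3399727)/19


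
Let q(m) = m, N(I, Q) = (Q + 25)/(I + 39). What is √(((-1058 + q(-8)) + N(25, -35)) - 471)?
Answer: I*√98378/8 ≈ 39.207*I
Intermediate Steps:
N(I, Q) = (25 + Q)/(39 + I)
√(((-1058 + q(-8)) + N(25, -35)) - 471) = √(((-1058 - 8) + (25 - 35)/(39 + 25)) - 471) = √((-1066 - 10/64) - 471) = √((-1066 + (1/64)*(-10)) - 471) = √((-1066 - 5/32) - 471) = √(-34117/32 - 471) = √(-49189/32) = I*√98378/8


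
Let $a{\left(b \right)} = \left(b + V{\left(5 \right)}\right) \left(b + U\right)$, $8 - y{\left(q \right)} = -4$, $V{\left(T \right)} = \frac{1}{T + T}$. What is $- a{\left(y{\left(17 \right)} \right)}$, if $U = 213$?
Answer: $- \frac{5445}{2} \approx -2722.5$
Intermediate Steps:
$V{\left(T \right)} = \frac{1}{2 T}$
$y{\left(q \right)} = 12$ ($y{\left(q \right)} = 8 - -4 = 8 + 4 = 12$)
$a{\left(b \right)} = \left(213 + b\right) \left(\frac{1}{10} + b\right)$ ($a{\left(b \right)} = \left(b + \frac{1}{2 \cdot 5}\right) \left(b + 213\right) = \left(b + \frac{1}{2} \cdot \frac{1}{5}\right) \left(213 + b\right) = \left(b + \frac{1}{10}\right) \left(213 + b\right) = \left(\frac{1}{10} + b\right) \left(213 + b\right) = \left(213 + b\right) \left(\frac{1}{10} + b\right)$)
$- a{\left(y{\left(17 \right)} \right)} = - (\frac{213}{10} + 12^{2} + \frac{2131}{10} \cdot 12) = - (\frac{213}{10} + 144 + \frac{12786}{5}) = \left(-1\right) \frac{5445}{2} = - \frac{5445}{2}$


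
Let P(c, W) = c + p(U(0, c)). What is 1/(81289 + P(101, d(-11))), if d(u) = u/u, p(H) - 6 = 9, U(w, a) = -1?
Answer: 1/81405 ≈ 1.2284e-5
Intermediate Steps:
p(H) = 15 (p(H) = 6 + 9 = 15)
d(u) = 1
P(c, W) = 15 + c (P(c, W) = c + 15 = 15 + c)
1/(81289 + P(101, d(-11))) = 1/(81289 + (15 + 101)) = 1/(81289 + 116) = 1/81405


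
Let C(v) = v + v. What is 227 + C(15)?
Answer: 257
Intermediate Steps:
C(v) = 2*v
227 + C(15) = 227 + 2*15 = 227 + 30 = 257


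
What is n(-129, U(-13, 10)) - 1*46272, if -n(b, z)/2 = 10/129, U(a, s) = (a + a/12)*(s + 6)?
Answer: -5969108/129 ≈ -46272.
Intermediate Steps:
U(a, s) = 13*a*(6 + s)/12 (U(a, s) = (a + a*(1/12))*(6 + s) = (a + a/12)*(6 + s) = (13*a/12)*(6 + s) = 13*a*(6 + s)/12)
n(b, z) = -20/129
n(-129, U(-13, 10)) - 1*46272 = -20/129 - 1*46272 = -20/129 - 46272 = -5969108/129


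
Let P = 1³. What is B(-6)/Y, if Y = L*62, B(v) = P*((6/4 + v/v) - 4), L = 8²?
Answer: -3/7936 ≈ -0.00037802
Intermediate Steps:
L = 64
P = 1
B(v) = -3/2 (B(v) = 1*((6/4 + v/v) - 4) = 1*((6*(¼) + 1) - 4) = 1*((3/2 + 1) - 4) = 1*(5/2 - 4) = 1*(-3/2) = -3/2)
Y = 3968 (Y = 64*62 = 3968)
B(-6)/Y = -3/2/3968 = -3/2*1/3968 = -3/7936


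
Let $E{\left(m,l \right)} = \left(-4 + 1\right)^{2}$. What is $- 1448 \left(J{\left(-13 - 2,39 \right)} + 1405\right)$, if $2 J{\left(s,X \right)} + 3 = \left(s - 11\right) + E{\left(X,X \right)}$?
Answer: $-2019960$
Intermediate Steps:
$E{\left(m,l \right)} = 9$ ($E{\left(m,l \right)} = \left(-3\right)^{2} = 9$)
$J{\left(s,X \right)} = - \frac{5}{2} + \frac{s}{2}$ ($J{\left(s,X \right)} = - \frac{3}{2} + \frac{\left(s - 11\right) + 9}{2} = - \frac{3}{2} + \frac{\left(-11 + s\right) + 9}{2} = - \frac{3}{2} + \frac{-2 + s}{2} = - \frac{3}{2} + \left(-1 + \frac{s}{2}\right) = - \frac{5}{2} + \frac{s}{2}$)
$- 1448 \left(J{\left(-13 - 2,39 \right)} + 1405\right) = - 1448 \left(\left(- \frac{5}{2} + \frac{-13 - 2}{2}\right) + 1405\right) = - 1448 \left(\left(- \frac{5}{2} + \frac{1}{2} \left(-15\right)\right) + 1405\right) = - 1448 \left(\left(- \frac{5}{2} - \frac{15}{2}\right) + 1405\right) = - 1448 \left(-10 + 1405\right) = \left(-1448\right) 1395 = -2019960$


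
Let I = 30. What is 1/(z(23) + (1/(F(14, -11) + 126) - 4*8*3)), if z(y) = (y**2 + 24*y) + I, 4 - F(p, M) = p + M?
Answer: 127/128906 ≈ 0.00098521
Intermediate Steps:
F(p, M) = 4 - M - p (F(p, M) = 4 - (p + M) = 4 - (M + p) = 4 + (-M - p) = 4 - M - p)
z(y) = 30 + y**2 + 24*y (z(y) = (y**2 + 24*y) + 30 = 30 + y**2 + 24*y)
1/(z(23) + (1/(F(14, -11) + 126) - 4*8*3)) = 1/((30 + 23**2 + 24*23) + (1/((4 - 1*(-11) - 1*14) + 126) - 4*8*3)) = 1/((30 + 529 + 552) + (1/((4 + 11 - 14) + 126) - 32*3)) = 1/(1111 + (1/(1 + 126) - 1*96)) = 1/(1111 + (1/127 - 96)) = 1/(1111 - 12191/127) = 1/(128906/127) = 127/128906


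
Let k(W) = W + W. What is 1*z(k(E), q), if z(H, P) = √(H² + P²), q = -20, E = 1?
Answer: 2*√101 ≈ 20.100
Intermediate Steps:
k(W) = 2*W
1*z(k(E), q) = 1*√((2*1)² + (-20)²) = 1*√(2² + 400) = 1*√(4 + 400) = 1*√404 = 1*(2*√101) = 2*√101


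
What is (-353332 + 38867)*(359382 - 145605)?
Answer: -67225384305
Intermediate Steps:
(-353332 + 38867)*(359382 - 145605) = -314465*213777 = -67225384305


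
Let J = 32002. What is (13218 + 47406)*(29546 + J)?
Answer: 3731285952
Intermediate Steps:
(13218 + 47406)*(29546 + J) = (13218 + 47406)*(29546 + 32002) = 60624*61548 = 3731285952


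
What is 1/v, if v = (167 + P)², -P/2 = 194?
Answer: 1/48841 ≈ 2.0475e-5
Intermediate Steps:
P = -388 (P = -2*194 = -388)
v = 48841 (v = (167 - 388)² = (-221)² = 48841)
1/v = 1/48841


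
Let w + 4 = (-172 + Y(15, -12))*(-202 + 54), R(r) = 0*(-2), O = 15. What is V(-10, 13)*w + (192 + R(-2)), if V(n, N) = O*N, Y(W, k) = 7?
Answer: 4761312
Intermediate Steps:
R(r) = 0
V(n, N) = 15*N
w = 24416 (w = -4 + (-172 + 7)*(-202 + 54) = -4 - 165*(-148) = -4 + 24420 = 24416)
V(-10, 13)*w + (192 + R(-2)) = (15*13)*24416 + (192 + 0) = 195*24416 + 192 = 4761120 + 192 = 4761312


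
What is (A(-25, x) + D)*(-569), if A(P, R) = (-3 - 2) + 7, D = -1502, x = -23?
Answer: 853500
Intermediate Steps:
A(P, R) = 2 (A(P, R) = -5 + 7 = 2)
(A(-25, x) + D)*(-569) = (2 - 1502)*(-569) = -1500*(-569) = 853500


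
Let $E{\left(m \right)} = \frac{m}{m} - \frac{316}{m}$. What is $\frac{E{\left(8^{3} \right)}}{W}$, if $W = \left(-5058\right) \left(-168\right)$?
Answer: $\frac{7}{15538176} \approx 4.505 \cdot 10^{-7}$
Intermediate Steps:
$E{\left(m \right)} = 1 - \frac{316}{m}$
$W = 849744$
$\frac{E{\left(8^{3} \right)}}{W} = \frac{\frac{1}{8^{3}} \left(-316 + 8^{3}\right)}{849744} = \frac{-316 + 512}{512} \cdot \frac{1}{849744} = \frac{1}{512} \cdot 196 \cdot \frac{1}{849744} = \frac{49}{128} \cdot \frac{1}{849744} = \frac{7}{15538176}$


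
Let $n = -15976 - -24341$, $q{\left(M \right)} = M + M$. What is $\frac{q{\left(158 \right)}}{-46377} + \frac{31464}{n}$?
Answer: $\frac{1456562588}{387943605} \approx 3.7546$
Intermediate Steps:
$q{\left(M \right)} = 2 M$
$n = 8365$ ($n = -15976 + 24341 = 8365$)
$\frac{q{\left(158 \right)}}{-46377} + \frac{31464}{n} = \frac{2 \cdot 158}{-46377} + \frac{31464}{8365} = 316 \left(- \frac{1}{46377}\right) + 31464 \cdot \frac{1}{8365} = - \frac{316}{46377} + \frac{31464}{8365} = \frac{1456562588}{387943605}$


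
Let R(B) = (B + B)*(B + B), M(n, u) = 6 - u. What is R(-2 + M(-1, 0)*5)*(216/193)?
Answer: 677376/193 ≈ 3509.7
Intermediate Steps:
R(B) = 4*B² (R(B) = (2*B)*(2*B) = 4*B²)
R(-2 + M(-1, 0)*5)*(216/193) = (4*(-2 + (6 - 1*0)*5)²)*(216/193) = (4*(-2 + (6 + 0)*5)²)*(216*(1/193)) = (4*(-2 + 6*5)²)*(216/193) = (4*(-2 + 30)²)*(216/193) = (4*28²)*(216/193) = (4*784)*(216/193) = 3136*(216/193) = 677376/193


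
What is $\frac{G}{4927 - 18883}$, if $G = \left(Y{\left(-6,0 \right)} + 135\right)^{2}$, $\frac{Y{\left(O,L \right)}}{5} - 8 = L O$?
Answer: $- \frac{30625}{13956} \approx -2.1944$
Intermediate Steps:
$Y{\left(O,L \right)} = 40 + 5 L O$
$G = 30625$ ($G = \left(\left(40 + 5 \cdot 0 \left(-6\right)\right) + 135\right)^{2} = \left(\left(40 + 0\right) + 135\right)^{2} = \left(40 + 135\right)^{2} = 175^{2} = 30625$)
$\frac{G}{4927 - 18883} = \frac{30625}{4927 - 18883} = \frac{30625}{-13956} = 30625 \left(- \frac{1}{13956}\right) = - \frac{30625}{13956}$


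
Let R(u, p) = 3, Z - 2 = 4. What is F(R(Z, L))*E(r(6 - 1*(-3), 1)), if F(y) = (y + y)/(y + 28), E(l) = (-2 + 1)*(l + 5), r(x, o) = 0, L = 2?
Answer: -30/31 ≈ -0.96774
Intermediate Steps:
Z = 6 (Z = 2 + 4 = 6)
E(l) = -5 - l (E(l) = -(5 + l) = -5 - l)
F(y) = 2*y/(28 + y) (F(y) = (2*y)/(28 + y) = 2*y/(28 + y))
F(R(Z, L))*E(r(6 - 1*(-3), 1)) = (2*3/(28 + 3))*(-5 - 1*0) = (2*3/31)*(-5 + 0) = (2*3*(1/31))*(-5) = (6/31)*(-5) = -30/31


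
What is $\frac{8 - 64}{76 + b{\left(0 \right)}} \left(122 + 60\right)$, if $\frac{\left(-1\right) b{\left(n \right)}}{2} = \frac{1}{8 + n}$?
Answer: $- \frac{40768}{303} \approx -134.55$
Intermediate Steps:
$b{\left(n \right)} = - \frac{2}{8 + n}$
$\frac{8 - 64}{76 + b{\left(0 \right)}} \left(122 + 60\right) = \frac{8 - 64}{76 - \frac{2}{8 + 0}} \left(122 + 60\right) = - \frac{56}{76 - \frac{2}{8}} \cdot 182 = - \frac{56}{76 - \frac{1}{4}} \cdot 182 = - \frac{56}{\frac{303}{4}} \cdot 182 = \left(-56\right) \frac{4}{303} \cdot 182 = \left(- \frac{224}{303}\right) 182 = - \frac{40768}{303}$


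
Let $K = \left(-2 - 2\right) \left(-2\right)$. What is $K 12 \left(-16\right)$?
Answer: $-1536$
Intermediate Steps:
$K = 8$ ($K = \left(-4\right) \left(-2\right) = 8$)
$K 12 \left(-16\right) = 8 \cdot 12 \left(-16\right) = 96 \left(-16\right) = -1536$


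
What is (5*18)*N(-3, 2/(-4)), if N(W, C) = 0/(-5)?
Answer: 0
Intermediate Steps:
N(W, C) = 0 (N(W, C) = 0*(-⅕) = 0)
(5*18)*N(-3, 2/(-4)) = (5*18)*0 = 90*0 = 0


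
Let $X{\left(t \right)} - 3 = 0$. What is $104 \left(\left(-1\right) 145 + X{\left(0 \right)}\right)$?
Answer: $-14768$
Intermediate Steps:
$X{\left(t \right)} = 3$ ($X{\left(t \right)} = 3 + 0 = 3$)
$104 \left(\left(-1\right) 145 + X{\left(0 \right)}\right) = 104 \left(\left(-1\right) 145 + 3\right) = 104 \left(-145 + 3\right) = 104 \left(-142\right) = -14768$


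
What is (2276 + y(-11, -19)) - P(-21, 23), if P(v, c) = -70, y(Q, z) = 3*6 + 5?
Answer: 2369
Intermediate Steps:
y(Q, z) = 23 (y(Q, z) = 18 + 5 = 23)
(2276 + y(-11, -19)) - P(-21, 23) = (2276 + 23) - 1*(-70) = 2299 + 70 = 2369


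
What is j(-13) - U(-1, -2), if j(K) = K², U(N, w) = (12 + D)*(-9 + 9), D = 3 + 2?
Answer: 169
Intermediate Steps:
D = 5
U(N, w) = 0 (U(N, w) = (12 + 5)*(-9 + 9) = 17*0 = 0)
j(-13) - U(-1, -2) = (-13)² - 1*0 = 169 + 0 = 169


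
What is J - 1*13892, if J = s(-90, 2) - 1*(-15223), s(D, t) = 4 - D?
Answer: 1425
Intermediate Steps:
J = 15317 (J = (4 - 1*(-90)) - 1*(-15223) = (4 + 90) + 15223 = 94 + 15223 = 15317)
J - 1*13892 = 15317 - 1*13892 = 15317 - 13892 = 1425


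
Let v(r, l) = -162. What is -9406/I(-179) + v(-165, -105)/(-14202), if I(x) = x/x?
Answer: -2473775/263 ≈ -9406.0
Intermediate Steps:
I(x) = 1
-9406/I(-179) + v(-165, -105)/(-14202) = -9406/1 - 162/(-14202) = -9406*1 - 162*(-1/14202) = -9406 + 3/263 = -2473775/263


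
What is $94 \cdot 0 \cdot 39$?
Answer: $0$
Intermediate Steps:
$94 \cdot 0 \cdot 39 = 0 \cdot 39 = 0$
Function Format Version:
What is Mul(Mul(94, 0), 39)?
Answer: 0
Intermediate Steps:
Mul(Mul(94, 0), 39) = Mul(0, 39) = 0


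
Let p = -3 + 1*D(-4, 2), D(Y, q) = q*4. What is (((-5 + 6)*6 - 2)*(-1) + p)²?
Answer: 1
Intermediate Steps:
D(Y, q) = 4*q
p = 5 (p = -3 + 1*(4*2) = -3 + 1*8 = -3 + 8 = 5)
(((-5 + 6)*6 - 2)*(-1) + p)² = (((-5 + 6)*6 - 2)*(-1) + 5)² = ((1*6 - 2)*(-1) + 5)² = ((6 - 2)*(-1) + 5)² = (4*(-1) + 5)² = (-4 + 5)² = 1² = 1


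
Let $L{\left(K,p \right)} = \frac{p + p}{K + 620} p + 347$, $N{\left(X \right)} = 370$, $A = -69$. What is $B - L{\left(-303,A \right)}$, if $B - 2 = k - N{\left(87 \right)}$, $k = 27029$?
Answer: $\frac{8332016}{317} \approx 26284.0$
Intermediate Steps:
$L{\left(K,p \right)} = 347 + \frac{2 p^{2}}{620 + K}$ ($L{\left(K,p \right)} = \frac{2 p}{620 + K} p + 347 = \frac{2 p^{2}}{620 + K} + 347 = 347 + \frac{2 p^{2}}{620 + K}$)
$B = 26661$ ($B = 2 + \left(27029 - 370\right) = 2 + 26659 = 26661$)
$B - L{\left(-303,A \right)} = 26661 - \frac{215140 + 2 \left(-69\right)^{2} + 347 \left(-303\right)}{620 - 303} = 26661 - \frac{215140 + 2 \cdot 4761 - 105141}{317} = 26661 - \frac{215140 + 9522 - 105141}{317} = 26661 - \frac{1}{317} \cdot 119521 = 26661 - \frac{119521}{317} = \frac{8332016}{317}$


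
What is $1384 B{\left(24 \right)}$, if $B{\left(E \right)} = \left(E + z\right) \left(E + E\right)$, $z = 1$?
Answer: $1660800$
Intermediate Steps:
$B{\left(E \right)} = 2 E \left(1 + E\right)$ ($B{\left(E \right)} = \left(E + 1\right) \left(E + E\right) = \left(1 + E\right) 2 E = 2 E \left(1 + E\right)$)
$1384 B{\left(24 \right)} = 1384 \cdot 2 \cdot 24 \left(1 + 24\right) = 1384 \cdot 2 \cdot 24 \cdot 25 = 1384 \cdot 1200 = 1660800$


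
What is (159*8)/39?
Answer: 424/13 ≈ 32.615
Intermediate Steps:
(159*8)/39 = 1272*(1/39) = 424/13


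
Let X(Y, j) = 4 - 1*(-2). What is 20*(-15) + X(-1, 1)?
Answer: -294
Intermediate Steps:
X(Y, j) = 6 (X(Y, j) = 4 + 2 = 6)
20*(-15) + X(-1, 1) = 20*(-15) + 6 = -300 + 6 = -294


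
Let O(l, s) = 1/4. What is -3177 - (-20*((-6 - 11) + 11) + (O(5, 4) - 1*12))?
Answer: -13141/4 ≈ -3285.3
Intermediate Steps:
O(l, s) = ¼
-3177 - (-20*((-6 - 11) + 11) + (O(5, 4) - 1*12)) = -3177 - (-20*((-6 - 11) + 11) + (¼ - 1*12)) = -3177 - (-20*(-17 + 11) + (¼ - 12)) = -3177 - (-20*(-6) - 47/4) = -3177 - (120 - 47/4) = -3177 - 1*433/4 = -3177 - 433/4 = -13141/4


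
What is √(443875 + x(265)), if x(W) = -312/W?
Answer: √31171039195/265 ≈ 666.24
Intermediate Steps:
√(443875 + x(265)) = √(443875 - 312/265) = √(117626563/265) = √31171039195/265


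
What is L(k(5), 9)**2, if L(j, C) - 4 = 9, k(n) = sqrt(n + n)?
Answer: 169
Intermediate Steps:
k(n) = sqrt(2)*sqrt(n) (k(n) = sqrt(2*n) = sqrt(2)*sqrt(n))
L(j, C) = 13 (L(j, C) = 4 + 9 = 13)
L(k(5), 9)**2 = 13**2 = 169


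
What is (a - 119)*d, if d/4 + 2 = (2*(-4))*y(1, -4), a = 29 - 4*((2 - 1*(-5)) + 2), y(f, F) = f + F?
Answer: -11088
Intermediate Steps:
y(f, F) = F + f
a = -7 (a = 29 - 4*((2 + 5) + 2) = 29 - 4*(7 + 2) = 29 - 4*9 = 29 - 1*36 = 29 - 36 = -7)
d = 88 (d = -8 + 4*((2*(-4))*(-4 + 1)) = -8 + 4*(-8*(-3)) = -8 + 4*24 = -8 + 96 = 88)
(a - 119)*d = (-7 - 119)*88 = -126*88 = -11088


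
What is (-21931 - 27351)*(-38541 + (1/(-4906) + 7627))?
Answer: 3737154718485/2453 ≈ 1.5235e+9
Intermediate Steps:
(-21931 - 27351)*(-38541 + (1/(-4906) + 7627)) = -49282*(-38541 + (-1/4906 + 7627)) = -49282*(-38541 + 37418061/4906) = -49282*(-151664085/4906) = 3737154718485/2453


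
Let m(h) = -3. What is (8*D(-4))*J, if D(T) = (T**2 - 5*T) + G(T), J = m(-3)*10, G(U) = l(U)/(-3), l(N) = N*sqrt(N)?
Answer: -8640 - 640*I ≈ -8640.0 - 640.0*I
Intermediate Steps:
l(N) = N**(3/2)
G(U) = -U**(3/2)/3 (G(U) = U**(3/2)/(-3) = U**(3/2)*(-1/3) = -U**(3/2)/3)
J = -30 (J = -3*10 = -30)
D(T) = T**2 - 5*T - T**(3/2)/3 (D(T) = (T**2 - 5*T) - T**(3/2)/3 = T**2 - 5*T - T**(3/2)/3)
(8*D(-4))*J = (8*((-4)**2 - 5*(-4) - (-8)*I/3))*(-30) = (8*(16 + 20 - (-8)*I/3))*(-30) = (8*(16 + 20 + 8*I/3))*(-30) = (8*(36 + 8*I/3))*(-30) = (288 + 64*I/3)*(-30) = -8640 - 640*I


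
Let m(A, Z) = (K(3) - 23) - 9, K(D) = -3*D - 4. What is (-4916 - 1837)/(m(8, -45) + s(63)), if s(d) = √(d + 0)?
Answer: 33765/218 + 2251*√7/218 ≈ 182.20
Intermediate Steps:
K(D) = -4 - 3*D
s(d) = √d
m(A, Z) = -45 (m(A, Z) = ((-4 - 3*3) - 23) - 9 = ((-4 - 9) - 23) - 9 = (-13 - 23) - 9 = -36 - 9 = -45)
(-4916 - 1837)/(m(8, -45) + s(63)) = (-4916 - 1837)/(-45 + √63) = -6753/(-45 + 3*√7)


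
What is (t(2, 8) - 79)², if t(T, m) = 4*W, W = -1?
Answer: 6889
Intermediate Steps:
t(T, m) = -4 (t(T, m) = 4*(-1) = -4)
(t(2, 8) - 79)² = (-4 - 79)² = (-83)² = 6889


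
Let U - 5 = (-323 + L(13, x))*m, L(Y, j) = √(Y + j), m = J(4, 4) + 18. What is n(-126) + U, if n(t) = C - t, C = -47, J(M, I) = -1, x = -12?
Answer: -5390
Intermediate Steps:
m = 17 (m = -1 + 18 = 17)
U = -5469 (U = 5 + (-323 + √(13 - 12))*17 = 5 + (-323 + √1)*17 = 5 + (-323 + 1)*17 = 5 - 322*17 = 5 - 5474 = -5469)
n(t) = -47 - t
n(-126) + U = (-47 - 1*(-126)) - 5469 = (-47 + 126) - 5469 = 79 - 5469 = -5390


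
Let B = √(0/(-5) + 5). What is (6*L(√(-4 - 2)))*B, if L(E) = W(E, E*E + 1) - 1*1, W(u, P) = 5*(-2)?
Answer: -66*√5 ≈ -147.58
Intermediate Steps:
W(u, P) = -10
L(E) = -11 (L(E) = -10 - 1*1 = -10 - 1 = -11)
B = √5 (B = √(0*(-⅕) + 5) = √(0 + 5) = √5 ≈ 2.2361)
(6*L(√(-4 - 2)))*B = (6*(-11))*√5 = -66*√5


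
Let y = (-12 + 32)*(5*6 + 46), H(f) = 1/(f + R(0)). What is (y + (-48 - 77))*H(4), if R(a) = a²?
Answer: 1395/4 ≈ 348.75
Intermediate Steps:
H(f) = 1/f (H(f) = 1/(f + 0²) = 1/(f + 0) = 1/f)
y = 1520 (y = 20*(30 + 46) = 20*76 = 1520)
(y + (-48 - 77))*H(4) = (1520 + (-48 - 77))/4 = (1520 - 125)*(¼) = 1395*(¼) = 1395/4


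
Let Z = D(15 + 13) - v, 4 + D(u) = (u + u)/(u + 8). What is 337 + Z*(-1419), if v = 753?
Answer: 3216938/3 ≈ 1.0723e+6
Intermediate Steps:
D(u) = -4 + 2*u/(8 + u) (D(u) = -4 + (u + u)/(u + 8) = -4 + (2*u)/(8 + u) = -4 + 2*u/(8 + u))
Z = -6799/9 (Z = 2*(-16 - (15 + 13))/(8 + (15 + 13)) - 1*753 = 2*(-16 - 1*28)/(8 + 28) - 753 = 2*(-16 - 28)/36 - 753 = 2*(1/36)*(-44) - 753 = -22/9 - 753 = -6799/9 ≈ -755.44)
337 + Z*(-1419) = 337 - 6799/9*(-1419) = 337 + 3215927/3 = 3216938/3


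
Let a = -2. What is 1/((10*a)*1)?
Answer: -1/20 ≈ -0.050000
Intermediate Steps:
1/((10*a)*1) = 1/((10*(-2))*1) = 1/(-20*1) = 1/(-20) = -1/20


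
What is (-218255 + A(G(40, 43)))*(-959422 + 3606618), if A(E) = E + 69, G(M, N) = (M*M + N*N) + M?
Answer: -568345039612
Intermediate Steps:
G(M, N) = M + M² + N² (G(M, N) = (M² + N²) + M = M + M² + N²)
A(E) = 69 + E
(-218255 + A(G(40, 43)))*(-959422 + 3606618) = (-218255 + (69 + (40 + 40² + 43²)))*(-959422 + 3606618) = (-218255 + (69 + (40 + 1600 + 1849)))*2647196 = (-218255 + (69 + 3489))*2647196 = (-218255 + 3558)*2647196 = -214697*2647196 = -568345039612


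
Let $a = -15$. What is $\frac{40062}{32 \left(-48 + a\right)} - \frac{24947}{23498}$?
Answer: $- \frac{82639169}{3947664} \approx -20.934$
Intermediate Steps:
$\frac{40062}{32 \left(-48 + a\right)} - \frac{24947}{23498} = \frac{40062}{32 \left(-48 - 15\right)} - \frac{24947}{23498} = \frac{40062}{32 \left(-63\right)} - \frac{24947}{23498} = \frac{40062}{-2016} - \frac{24947}{23498} = 40062 \left(- \frac{1}{2016}\right) - \frac{24947}{23498} = - \frac{6677}{336} - \frac{24947}{23498} = - \frac{82639169}{3947664}$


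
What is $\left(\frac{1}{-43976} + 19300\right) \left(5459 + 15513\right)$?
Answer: $\frac{4449927037157}{10994} \approx 4.0476 \cdot 10^{8}$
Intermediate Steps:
$\left(\frac{1}{-43976} + 19300\right) \left(5459 + 15513\right) = \left(- \frac{1}{43976} + 19300\right) 20972 = \frac{848736799}{43976} \cdot 20972 = \frac{4449927037157}{10994}$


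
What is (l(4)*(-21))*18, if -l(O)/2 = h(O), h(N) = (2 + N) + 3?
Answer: 6804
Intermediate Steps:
h(N) = 5 + N
l(O) = -10 - 2*O (l(O) = -2*(5 + O) = -10 - 2*O)
(l(4)*(-21))*18 = ((-10 - 2*4)*(-21))*18 = ((-10 - 8)*(-21))*18 = -18*(-21)*18 = 378*18 = 6804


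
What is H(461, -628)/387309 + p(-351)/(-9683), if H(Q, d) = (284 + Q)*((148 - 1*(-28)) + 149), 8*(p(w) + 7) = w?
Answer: 1454892751/2307884952 ≈ 0.63040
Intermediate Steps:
p(w) = -7 + w/8
H(Q, d) = 92300 + 325*Q (H(Q, d) = (284 + Q)*((148 + 28) + 149) = (284 + Q)*(176 + 149) = (284 + Q)*325 = 92300 + 325*Q)
H(461, -628)/387309 + p(-351)/(-9683) = (92300 + 325*461)/387309 + (-7 + (⅛)*(-351))/(-9683) = (92300 + 149825)*(1/387309) + (-7 - 351/8)*(-1/9683) = 242125*(1/387309) - 407/8*(-1/9683) = 18625/29793 + 407/77464 = 1454892751/2307884952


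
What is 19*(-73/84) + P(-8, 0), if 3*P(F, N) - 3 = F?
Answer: -509/28 ≈ -18.179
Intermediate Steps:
P(F, N) = 1 + F/3
19*(-73/84) + P(-8, 0) = 19*(-73/84) + (1 + (1/3)*(-8)) = 19*(-73*1/84) + (1 - 8/3) = 19*(-73/84) - 5/3 = -1387/84 - 5/3 = -509/28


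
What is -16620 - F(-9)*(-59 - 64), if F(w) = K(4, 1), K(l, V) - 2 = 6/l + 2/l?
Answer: -16128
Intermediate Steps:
K(l, V) = 2 + 8/l (K(l, V) = 2 + (6/l + 2/l) = 2 + 8/l)
F(w) = 4 (F(w) = 2 + 8/4 = 2 + 8*(¼) = 2 + 2 = 4)
-16620 - F(-9)*(-59 - 64) = -16620 - 4*(-59 - 64) = -16620 - 4*(-123) = -16620 - 1*(-492) = -16620 + 492 = -16128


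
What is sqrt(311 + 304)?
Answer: sqrt(615) ≈ 24.799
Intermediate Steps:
sqrt(311 + 304) = sqrt(615)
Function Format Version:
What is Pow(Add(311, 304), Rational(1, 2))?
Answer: Pow(615, Rational(1, 2)) ≈ 24.799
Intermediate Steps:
Pow(Add(311, 304), Rational(1, 2)) = Pow(615, Rational(1, 2))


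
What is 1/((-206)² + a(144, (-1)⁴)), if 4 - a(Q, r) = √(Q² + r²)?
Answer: 42440/1801132863 + √20737/1801132863 ≈ 2.3643e-5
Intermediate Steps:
a(Q, r) = 4 - √(Q² + r²)
1/((-206)² + a(144, (-1)⁴)) = 1/((-206)² + (4 - √(144² + ((-1)⁴)²))) = 1/(42436 + (4 - √(20736 + 1²))) = 1/(42436 + (4 - √(20736 + 1))) = 1/(42436 + (4 - √20737)) = 1/(42440 - √20737)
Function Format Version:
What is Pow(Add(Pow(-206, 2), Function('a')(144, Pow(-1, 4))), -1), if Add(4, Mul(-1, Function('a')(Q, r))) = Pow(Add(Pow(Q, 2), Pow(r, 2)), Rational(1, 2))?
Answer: Add(Rational(42440, 1801132863), Mul(Rational(1, 1801132863), Pow(20737, Rational(1, 2)))) ≈ 2.3643e-5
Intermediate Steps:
Function('a')(Q, r) = Add(4, Mul(-1, Pow(Add(Pow(Q, 2), Pow(r, 2)), Rational(1, 2))))
Pow(Add(Pow(-206, 2), Function('a')(144, Pow(-1, 4))), -1) = Pow(Add(Pow(-206, 2), Add(4, Mul(-1, Pow(Add(Pow(144, 2), Pow(Pow(-1, 4), 2)), Rational(1, 2))))), -1) = Pow(Add(42436, Add(4, Mul(-1, Pow(Add(20736, Pow(1, 2)), Rational(1, 2))))), -1) = Pow(Add(42436, Add(4, Mul(-1, Pow(Add(20736, 1), Rational(1, 2))))), -1) = Pow(Add(42436, Add(4, Mul(-1, Pow(20737, Rational(1, 2))))), -1) = Pow(Add(42440, Mul(-1, Pow(20737, Rational(1, 2)))), -1)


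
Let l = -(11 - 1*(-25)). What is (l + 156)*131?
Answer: 15720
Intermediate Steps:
l = -36 (l = -(11 + 25) = -1*36 = -36)
(l + 156)*131 = (-36 + 156)*131 = 120*131 = 15720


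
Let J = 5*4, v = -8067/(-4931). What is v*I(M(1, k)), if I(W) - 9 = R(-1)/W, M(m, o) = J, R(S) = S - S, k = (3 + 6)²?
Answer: 72603/4931 ≈ 14.724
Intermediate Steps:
k = 81 (k = 9² = 81)
R(S) = 0
v = 8067/4931 (v = -8067*(-1/4931) = 8067/4931 ≈ 1.6360)
J = 20
M(m, o) = 20
I(W) = 9 (I(W) = 9 + 0/W = 9 + 0 = 9)
v*I(M(1, k)) = (8067/4931)*9 = 72603/4931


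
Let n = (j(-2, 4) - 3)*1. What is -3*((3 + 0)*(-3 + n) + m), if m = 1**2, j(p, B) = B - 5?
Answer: 60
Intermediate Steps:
j(p, B) = -5 + B
n = -4 (n = ((-5 + 4) - 3)*1 = (-1 - 3)*1 = -4*1 = -4)
m = 1
-3*((3 + 0)*(-3 + n) + m) = -3*((3 + 0)*(-3 - 4) + 1) = -3*(3*(-7) + 1) = -3*(-21 + 1) = -3*(-20) = 60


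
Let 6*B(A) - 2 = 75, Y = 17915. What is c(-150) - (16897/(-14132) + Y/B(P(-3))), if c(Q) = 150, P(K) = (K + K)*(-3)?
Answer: -1354523011/1088164 ≈ -1244.8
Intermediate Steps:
P(K) = -6*K (P(K) = (2*K)*(-3) = -6*K)
B(A) = 77/6 (B(A) = ⅓ + (⅙)*75 = ⅓ + 25/2 = 77/6)
c(-150) - (16897/(-14132) + Y/B(P(-3))) = 150 - (16897/(-14132) + 17915/(77/6)) = 150 - (16897*(-1/14132) + 17915*(6/77)) = 150 - (-16897/14132 + 107490/77) = 150 - 1*1517747611/1088164 = 150 - 1517747611/1088164 = -1354523011/1088164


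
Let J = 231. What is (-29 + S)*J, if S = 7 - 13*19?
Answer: -62139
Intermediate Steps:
S = -240 (S = 7 - 247 = -240)
(-29 + S)*J = (-29 - 240)*231 = -269*231 = -62139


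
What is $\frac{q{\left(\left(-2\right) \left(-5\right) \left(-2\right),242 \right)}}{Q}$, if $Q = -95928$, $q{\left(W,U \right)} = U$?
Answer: $- \frac{121}{47964} \approx -0.0025227$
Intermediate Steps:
$\frac{q{\left(\left(-2\right) \left(-5\right) \left(-2\right),242 \right)}}{Q} = \frac{242}{-95928} = 242 \left(- \frac{1}{95928}\right) = - \frac{121}{47964}$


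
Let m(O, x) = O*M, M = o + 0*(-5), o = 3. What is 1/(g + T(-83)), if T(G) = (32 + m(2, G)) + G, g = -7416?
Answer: -1/7461 ≈ -0.00013403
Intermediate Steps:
M = 3 (M = 3 + 0*(-5) = 3 + 0 = 3)
m(O, x) = 3*O (m(O, x) = O*3 = 3*O)
T(G) = 38 + G (T(G) = (32 + 3*2) + G = (32 + 6) + G = 38 + G)
1/(g + T(-83)) = 1/(-7416 + (38 - 83)) = 1/(-7416 - 45) = 1/(-7461) = -1/7461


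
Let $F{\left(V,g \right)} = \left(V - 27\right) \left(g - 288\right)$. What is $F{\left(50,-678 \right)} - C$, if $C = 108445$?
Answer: $-130663$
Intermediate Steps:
$F{\left(V,g \right)} = \left(-288 + g\right) \left(-27 + V\right)$ ($F{\left(V,g \right)} = \left(-27 + V\right) \left(-288 + g\right) = \left(-288 + g\right) \left(-27 + V\right)$)
$F{\left(50,-678 \right)} - C = \left(7776 - 14400 - -18306 + 50 \left(-678\right)\right) - 108445 = \left(7776 - 14400 + 18306 - 33900\right) - 108445 = -22218 - 108445 = -130663$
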